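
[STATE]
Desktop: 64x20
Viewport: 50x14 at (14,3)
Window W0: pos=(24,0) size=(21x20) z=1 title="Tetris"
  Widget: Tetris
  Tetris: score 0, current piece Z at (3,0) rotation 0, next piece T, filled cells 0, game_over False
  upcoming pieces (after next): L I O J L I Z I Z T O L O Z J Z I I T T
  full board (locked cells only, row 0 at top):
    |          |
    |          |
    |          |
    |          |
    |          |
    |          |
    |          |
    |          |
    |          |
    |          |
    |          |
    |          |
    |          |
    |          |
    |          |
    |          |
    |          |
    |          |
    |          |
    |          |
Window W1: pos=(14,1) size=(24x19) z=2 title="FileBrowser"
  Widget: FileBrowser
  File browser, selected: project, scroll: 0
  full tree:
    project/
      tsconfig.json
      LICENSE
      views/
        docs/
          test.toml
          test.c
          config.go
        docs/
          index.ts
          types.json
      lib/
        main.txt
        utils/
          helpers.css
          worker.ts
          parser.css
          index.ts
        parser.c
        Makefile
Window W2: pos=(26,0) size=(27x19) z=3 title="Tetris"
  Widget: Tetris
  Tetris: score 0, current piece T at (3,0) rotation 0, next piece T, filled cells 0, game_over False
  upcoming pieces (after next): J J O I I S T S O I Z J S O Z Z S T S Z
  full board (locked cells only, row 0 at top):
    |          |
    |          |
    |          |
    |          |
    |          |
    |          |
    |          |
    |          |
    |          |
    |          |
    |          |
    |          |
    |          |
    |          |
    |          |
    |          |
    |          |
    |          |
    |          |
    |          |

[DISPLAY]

┠───────────┃          │Next:         ┃           
┃> [-] proje┃          │ ▒            ┃           
┃    tsconfi┃          │▒▒▒           ┃           
┃    LICENSE┃          │              ┃           
┃    [+] vie┃          │              ┃           
┃    [+] lib┃          │              ┃           
┃           ┃          │Score:        ┃           
┃           ┃          │0             ┃           
┃           ┃          │              ┃           
┃           ┃          │              ┃           
┃           ┃          │              ┃           
┃           ┃          │              ┃           
┃           ┃          │              ┃           
┃           ┃          │              ┃           


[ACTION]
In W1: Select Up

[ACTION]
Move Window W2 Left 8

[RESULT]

┠───┃          │Next:         ┃                   
┃> [┃          │ ▒            ┃                   
┃   ┃          │▒▒▒           ┃                   
┃   ┃          │              ┃                   
┃   ┃          │              ┃                   
┃   ┃          │              ┃                   
┃   ┃          │Score:        ┃                   
┃   ┃          │0             ┃                   
┃   ┃          │              ┃                   
┃   ┃          │              ┃                   
┃   ┃          │              ┃                   
┃   ┃          │              ┃                   
┃   ┃          │              ┃                   
┃   ┃          │              ┃                   


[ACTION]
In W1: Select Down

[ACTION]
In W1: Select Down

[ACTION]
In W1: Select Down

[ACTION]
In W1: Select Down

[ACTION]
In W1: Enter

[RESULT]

┠───┃          │Next:         ┃                   
┃  [┃          │ ▒            ┃                   
┃   ┃          │▒▒▒           ┃                   
┃   ┃          │              ┃                   
┃   ┃          │              ┃                   
┃  >┃          │              ┃                   
┃   ┃          │Score:        ┃                   
┃   ┃          │0             ┃                   
┃   ┃          │              ┃                   
┃   ┃          │              ┃                   
┃   ┃          │              ┃                   
┃   ┃          │              ┃                   
┃   ┃          │              ┃                   
┃   ┃          │              ┃                   


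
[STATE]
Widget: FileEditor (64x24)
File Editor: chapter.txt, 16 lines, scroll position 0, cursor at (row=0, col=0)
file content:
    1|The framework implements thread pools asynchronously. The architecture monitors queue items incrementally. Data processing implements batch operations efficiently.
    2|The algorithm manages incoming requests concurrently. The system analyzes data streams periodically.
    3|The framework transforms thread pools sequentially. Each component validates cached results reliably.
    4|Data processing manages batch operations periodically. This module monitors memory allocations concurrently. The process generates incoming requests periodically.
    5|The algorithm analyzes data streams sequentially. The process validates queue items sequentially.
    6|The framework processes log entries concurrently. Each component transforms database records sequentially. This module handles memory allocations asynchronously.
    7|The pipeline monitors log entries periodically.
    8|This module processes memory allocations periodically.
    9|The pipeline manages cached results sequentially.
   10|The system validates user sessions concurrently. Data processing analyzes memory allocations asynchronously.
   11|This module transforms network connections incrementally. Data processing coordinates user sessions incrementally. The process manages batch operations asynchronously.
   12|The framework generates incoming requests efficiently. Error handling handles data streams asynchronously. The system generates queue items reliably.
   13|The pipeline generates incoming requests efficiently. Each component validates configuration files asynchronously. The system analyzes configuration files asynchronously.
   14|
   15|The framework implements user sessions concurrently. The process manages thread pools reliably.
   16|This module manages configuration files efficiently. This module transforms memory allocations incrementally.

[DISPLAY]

█he framework implements thread pools asynchronously. The archi▲
The algorithm manages incoming requests concurrently. The syste█
The framework transforms thread pools sequentially. Each compon░
Data processing manages batch operations periodically. This mod░
The algorithm analyzes data streams sequentially. The process v░
The framework processes log entries concurrently. Each componen░
The pipeline monitors log entries periodically.                ░
This module processes memory allocations periodically.         ░
The pipeline manages cached results sequentially.              ░
The system validates user sessions concurrently. Data processin░
This module transforms network connections incrementally. Data ░
The framework generates incoming requests efficiently. Error ha░
The pipeline generates incoming requests efficiently. Each comp░
                                                               ░
The framework implements user sessions concurrently. The proces░
This module manages configuration files efficiently. This modul░
                                                               ░
                                                               ░
                                                               ░
                                                               ░
                                                               ░
                                                               ░
                                                               ░
                                                               ▼


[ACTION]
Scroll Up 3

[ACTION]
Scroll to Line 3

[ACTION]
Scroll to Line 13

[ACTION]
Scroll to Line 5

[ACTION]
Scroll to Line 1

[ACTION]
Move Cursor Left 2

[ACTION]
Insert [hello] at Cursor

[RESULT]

hello█he framework implements thread pools asynchronously. The ▲
The algorithm manages incoming requests concurrently. The syste█
The framework transforms thread pools sequentially. Each compon░
Data processing manages batch operations periodically. This mod░
The algorithm analyzes data streams sequentially. The process v░
The framework processes log entries concurrently. Each componen░
The pipeline monitors log entries periodically.                ░
This module processes memory allocations periodically.         ░
The pipeline manages cached results sequentially.              ░
The system validates user sessions concurrently. Data processin░
This module transforms network connections incrementally. Data ░
The framework generates incoming requests efficiently. Error ha░
The pipeline generates incoming requests efficiently. Each comp░
                                                               ░
The framework implements user sessions concurrently. The proces░
This module manages configuration files efficiently. This modul░
                                                               ░
                                                               ░
                                                               ░
                                                               ░
                                                               ░
                                                               ░
                                                               ░
                                                               ▼


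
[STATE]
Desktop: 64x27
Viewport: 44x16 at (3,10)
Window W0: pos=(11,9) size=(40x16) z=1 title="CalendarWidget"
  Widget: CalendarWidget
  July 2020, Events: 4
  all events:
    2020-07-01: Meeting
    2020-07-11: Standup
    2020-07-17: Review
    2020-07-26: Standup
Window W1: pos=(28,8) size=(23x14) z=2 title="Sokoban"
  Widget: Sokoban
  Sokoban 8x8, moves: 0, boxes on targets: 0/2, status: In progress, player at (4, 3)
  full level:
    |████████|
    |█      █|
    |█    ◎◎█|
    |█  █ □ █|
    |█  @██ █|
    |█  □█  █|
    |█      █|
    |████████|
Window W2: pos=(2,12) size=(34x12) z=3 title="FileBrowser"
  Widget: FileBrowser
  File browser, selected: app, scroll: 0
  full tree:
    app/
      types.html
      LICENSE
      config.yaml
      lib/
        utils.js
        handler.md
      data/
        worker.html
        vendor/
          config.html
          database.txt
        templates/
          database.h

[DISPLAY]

        ┃ CalendarWidget ┠──────────────────
        ┠────────────────┃████████          
━━━━━━━━━━━━━━━━━━━━━━━━━━━━━━━━┓█          
 FileBrowser                    ┃█          
────────────────────────────────┨█          
> [-] app/                      ┃█          
    types.html                  ┃█          
    LICENSE                     ┃█          
    config.yaml                 ┃█          
    [+] lib/                    ┃0  0/2     
    [+] data/                   ┃           
                                ┃━━━━━━━━━━━
                                ┃           
━━━━━━━━━━━━━━━━━━━━━━━━━━━━━━━━┛           
        ┗━━━━━━━━━━━━━━━━━━━━━━━━━━━━━━━━━━━
                                            


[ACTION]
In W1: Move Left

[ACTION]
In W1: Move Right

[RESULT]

        ┃ CalendarWidget ┠──────────────────
        ┠────────────────┃████████          
━━━━━━━━━━━━━━━━━━━━━━━━━━━━━━━━┓█          
 FileBrowser                    ┃█          
────────────────────────────────┨█          
> [-] app/                      ┃█          
    types.html                  ┃█          
    LICENSE                     ┃█          
    config.yaml                 ┃█          
    [+] lib/                    ┃2  0/2     
    [+] data/                   ┃           
                                ┃━━━━━━━━━━━
                                ┃           
━━━━━━━━━━━━━━━━━━━━━━━━━━━━━━━━┛           
        ┗━━━━━━━━━━━━━━━━━━━━━━━━━━━━━━━━━━━
                                            


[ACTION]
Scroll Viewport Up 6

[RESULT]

                                            
                                            
                                            
                                            
                         ┏━━━━━━━━━━━━━━━━━━
        ┏━━━━━━━━━━━━━━━━┃ Sokoban          
        ┃ CalendarWidget ┠──────────────────
        ┠────────────────┃████████          
━━━━━━━━━━━━━━━━━━━━━━━━━━━━━━━━┓█          
 FileBrowser                    ┃█          
────────────────────────────────┨█          
> [-] app/                      ┃█          
    types.html                  ┃█          
    LICENSE                     ┃█          
    config.yaml                 ┃█          
    [+] lib/                    ┃2  0/2     


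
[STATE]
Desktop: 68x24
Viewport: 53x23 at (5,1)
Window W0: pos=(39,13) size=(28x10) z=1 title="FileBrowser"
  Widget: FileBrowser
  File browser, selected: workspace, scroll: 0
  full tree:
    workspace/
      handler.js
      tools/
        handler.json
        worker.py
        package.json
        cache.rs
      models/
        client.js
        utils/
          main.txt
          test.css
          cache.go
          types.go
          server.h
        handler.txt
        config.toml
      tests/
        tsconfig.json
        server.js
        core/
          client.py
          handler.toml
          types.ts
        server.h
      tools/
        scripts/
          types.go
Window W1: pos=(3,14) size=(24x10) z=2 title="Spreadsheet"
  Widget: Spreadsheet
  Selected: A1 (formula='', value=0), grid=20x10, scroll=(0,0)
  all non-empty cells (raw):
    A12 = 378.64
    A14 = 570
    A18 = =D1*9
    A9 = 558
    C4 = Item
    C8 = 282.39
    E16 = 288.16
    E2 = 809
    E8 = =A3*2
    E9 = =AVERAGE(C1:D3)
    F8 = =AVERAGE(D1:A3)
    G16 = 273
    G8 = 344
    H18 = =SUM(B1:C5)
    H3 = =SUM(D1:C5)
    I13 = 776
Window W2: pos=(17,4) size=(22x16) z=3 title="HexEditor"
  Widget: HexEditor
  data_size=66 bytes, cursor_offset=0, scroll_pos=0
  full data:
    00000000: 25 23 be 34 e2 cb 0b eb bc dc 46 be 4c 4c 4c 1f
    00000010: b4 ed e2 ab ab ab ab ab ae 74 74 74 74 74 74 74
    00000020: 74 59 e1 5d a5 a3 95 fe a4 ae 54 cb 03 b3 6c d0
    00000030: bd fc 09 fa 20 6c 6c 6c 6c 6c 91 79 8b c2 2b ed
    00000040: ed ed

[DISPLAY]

                                                     
                                                     
                                                     
            ┏━━━━━━━━━━━━━━━━━━━━┓                   
            ┃ HexEditor          ┃                   
            ┠────────────────────┨                   
            ┃00000000  25 23 be 3┃                   
            ┃00000010  b4 ed e2 a┃                   
            ┃00000020  74 59 e1 5┃                   
            ┃00000030  bd fc 09 f┃                   
            ┃00000040  ed ed     ┃                   
            ┃                    ┃                   
            ┃                    ┃┏━━━━━━━━━━━━━━━━━━
━━━━━━━━━━━━┃                    ┃┃ FileBrowser      
Spreadsheet ┃                    ┃┠──────────────────
────────────┃                    ┃┃> [-] workspace/  
1:          ┃                    ┃┃    handler.js    
      A     ┃                    ┃┃    [+] tools/    
------------┗━━━━━━━━━━━━━━━━━━━━┛┃    [+] models/   
 1      [0]       0  ┃            ┃    [+] tests/    
 2        0       0  ┃            ┃    [+] tools/    
 3        0       0  ┃            ┗━━━━━━━━━━━━━━━━━━
━━━━━━━━━━━━━━━━━━━━━┛                               


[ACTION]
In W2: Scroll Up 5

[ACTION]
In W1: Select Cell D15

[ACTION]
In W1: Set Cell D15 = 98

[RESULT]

                                                     
                                                     
                                                     
            ┏━━━━━━━━━━━━━━━━━━━━┓                   
            ┃ HexEditor          ┃                   
            ┠────────────────────┨                   
            ┃00000000  25 23 be 3┃                   
            ┃00000010  b4 ed e2 a┃                   
            ┃00000020  74 59 e1 5┃                   
            ┃00000030  bd fc 09 f┃                   
            ┃00000040  ed ed     ┃                   
            ┃                    ┃                   
            ┃                    ┃┏━━━━━━━━━━━━━━━━━━
━━━━━━━━━━━━┃                    ┃┃ FileBrowser      
Spreadsheet ┃                    ┃┠──────────────────
────────────┃                    ┃┃> [-] workspace/  
15: 98      ┃                    ┃┃    handler.js    
      A     ┃                    ┃┃    [+] tools/    
------------┗━━━━━━━━━━━━━━━━━━━━┛┃    [+] models/   
 1        0       0  ┃            ┃    [+] tests/    
 2        0       0  ┃            ┃    [+] tools/    
 3        0       0  ┃            ┗━━━━━━━━━━━━━━━━━━
━━━━━━━━━━━━━━━━━━━━━┛                               


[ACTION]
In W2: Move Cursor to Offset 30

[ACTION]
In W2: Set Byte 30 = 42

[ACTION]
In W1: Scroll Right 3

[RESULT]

                                                     
                                                     
                                                     
            ┏━━━━━━━━━━━━━━━━━━━━┓                   
            ┃ HexEditor          ┃                   
            ┠────────────────────┨                   
            ┃00000000  25 23 be 3┃                   
            ┃00000010  b4 ed e2 a┃                   
            ┃00000020  74 59 e1 5┃                   
            ┃00000030  bd fc 09 f┃                   
            ┃00000040  ed ed     ┃                   
            ┃                    ┃                   
            ┃                    ┃┏━━━━━━━━━━━━━━━━━━
━━━━━━━━━━━━┃                    ┃┃ FileBrowser      
Spreadsheet ┃                    ┃┠──────────────────
────────────┃                    ┃┃> [-] workspace/  
15: 98      ┃                    ┃┃    handler.js    
      D     ┃                    ┃┃    [+] tools/    
------------┗━━━━━━━━━━━━━━━━━━━━┛┃    [+] models/   
 1        0       0  ┃            ┃    [+] tests/    
 2        0     809  ┃            ┃    [+] tools/    
 3        0       0  ┃            ┗━━━━━━━━━━━━━━━━━━
━━━━━━━━━━━━━━━━━━━━━┛                               


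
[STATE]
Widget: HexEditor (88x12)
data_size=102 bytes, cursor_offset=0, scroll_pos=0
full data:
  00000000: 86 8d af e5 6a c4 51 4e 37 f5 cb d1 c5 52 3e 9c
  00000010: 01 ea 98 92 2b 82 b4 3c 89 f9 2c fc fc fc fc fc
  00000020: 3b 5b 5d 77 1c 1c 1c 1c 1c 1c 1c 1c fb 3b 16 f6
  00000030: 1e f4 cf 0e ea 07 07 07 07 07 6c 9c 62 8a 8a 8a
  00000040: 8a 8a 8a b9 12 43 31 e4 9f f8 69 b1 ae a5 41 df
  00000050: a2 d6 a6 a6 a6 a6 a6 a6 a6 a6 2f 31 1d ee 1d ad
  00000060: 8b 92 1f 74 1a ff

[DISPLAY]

00000000  86 8d af e5 6a c4 51 4e  37 f5 cb d1 c5 52 3e 9c  |....j.QN7....R>.|          
00000010  01 ea 98 92 2b 82 b4 3c  89 f9 2c fc fc fc fc fc  |....+..<..,.....|          
00000020  3b 5b 5d 77 1c 1c 1c 1c  1c 1c 1c 1c fb 3b 16 f6  |;[]w.........;..|          
00000030  1e f4 cf 0e ea 07 07 07  07 07 6c 9c 62 8a 8a 8a  |..........l.b...|          
00000040  8a 8a 8a b9 12 43 31 e4  9f f8 69 b1 ae a5 41 df  |.....C1...i...A.|          
00000050  a2 d6 a6 a6 a6 a6 a6 a6  a6 a6 2f 31 1d ee 1d ad  |........../1....|          
00000060  8b 92 1f 74 1a ff                                 |...t..          |          
                                                                                        
                                                                                        
                                                                                        
                                                                                        
                                                                                        


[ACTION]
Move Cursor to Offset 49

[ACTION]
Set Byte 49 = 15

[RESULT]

00000000  86 8d af e5 6a c4 51 4e  37 f5 cb d1 c5 52 3e 9c  |....j.QN7....R>.|          
00000010  01 ea 98 92 2b 82 b4 3c  89 f9 2c fc fc fc fc fc  |....+..<..,.....|          
00000020  3b 5b 5d 77 1c 1c 1c 1c  1c 1c 1c 1c fb 3b 16 f6  |;[]w.........;..|          
00000030  1e 15 cf 0e ea 07 07 07  07 07 6c 9c 62 8a 8a 8a  |..........l.b...|          
00000040  8a 8a 8a b9 12 43 31 e4  9f f8 69 b1 ae a5 41 df  |.....C1...i...A.|          
00000050  a2 d6 a6 a6 a6 a6 a6 a6  a6 a6 2f 31 1d ee 1d ad  |........../1....|          
00000060  8b 92 1f 74 1a ff                                 |...t..          |          
                                                                                        
                                                                                        
                                                                                        
                                                                                        
                                                                                        


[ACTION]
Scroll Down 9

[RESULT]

00000060  8b 92 1f 74 1a ff                                 |...t..          |          
                                                                                        
                                                                                        
                                                                                        
                                                                                        
                                                                                        
                                                                                        
                                                                                        
                                                                                        
                                                                                        
                                                                                        
                                                                                        


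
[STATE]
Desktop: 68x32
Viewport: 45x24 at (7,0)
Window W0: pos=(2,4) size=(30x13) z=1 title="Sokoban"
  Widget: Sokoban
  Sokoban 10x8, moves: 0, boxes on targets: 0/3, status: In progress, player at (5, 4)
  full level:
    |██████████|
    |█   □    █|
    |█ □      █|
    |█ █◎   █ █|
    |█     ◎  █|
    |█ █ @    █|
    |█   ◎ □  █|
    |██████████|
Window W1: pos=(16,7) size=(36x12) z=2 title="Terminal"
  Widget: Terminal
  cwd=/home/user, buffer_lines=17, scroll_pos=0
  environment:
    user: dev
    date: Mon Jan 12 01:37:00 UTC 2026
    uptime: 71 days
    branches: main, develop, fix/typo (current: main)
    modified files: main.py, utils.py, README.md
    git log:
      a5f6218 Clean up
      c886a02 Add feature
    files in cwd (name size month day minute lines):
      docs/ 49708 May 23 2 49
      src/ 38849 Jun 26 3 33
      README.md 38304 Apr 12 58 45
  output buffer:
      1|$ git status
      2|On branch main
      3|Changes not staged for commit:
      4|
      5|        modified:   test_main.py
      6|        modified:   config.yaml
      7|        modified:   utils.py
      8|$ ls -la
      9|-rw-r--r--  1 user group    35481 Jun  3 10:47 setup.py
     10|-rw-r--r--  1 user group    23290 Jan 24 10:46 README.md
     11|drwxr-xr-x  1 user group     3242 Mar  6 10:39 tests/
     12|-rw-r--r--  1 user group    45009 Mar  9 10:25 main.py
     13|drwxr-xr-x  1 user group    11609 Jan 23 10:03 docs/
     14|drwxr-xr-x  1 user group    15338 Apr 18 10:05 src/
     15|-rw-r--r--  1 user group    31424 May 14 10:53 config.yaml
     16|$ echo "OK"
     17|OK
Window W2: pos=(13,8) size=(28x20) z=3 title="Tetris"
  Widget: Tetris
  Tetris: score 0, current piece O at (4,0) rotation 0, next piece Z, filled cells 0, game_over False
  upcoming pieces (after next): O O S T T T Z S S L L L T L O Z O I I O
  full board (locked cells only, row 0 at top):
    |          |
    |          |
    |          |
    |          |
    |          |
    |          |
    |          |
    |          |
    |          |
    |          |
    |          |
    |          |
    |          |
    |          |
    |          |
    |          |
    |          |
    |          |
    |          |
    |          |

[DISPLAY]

                                             
                                             
                                             
                                             
━━━━━━━━━━━━━━━━━━━━━━━━┓                    
oban                    ┃                    
────────────────────────┨                    
██████   ┏━━━━━━━━━━━━━━━━━━━━━━━━━━━━━━━━━━┓
□    █┏━━━━━━━━━━━━━━━━━━━━━━━━━━┓          ┃
     █┃ Tetris                   ┃──────────┨
   █ █┠──────────────────────────┨          ┃
  ◎  █┃          │Next:          ┃          ┃
@    █┃          │▓▓             ┃ommit:    ┃
◎ □  █┃          │ ▓▓            ┃          ┃
██████┃          │               ┃_main.py  ┃
s: 0  ┃          │               ┃ig.yaml   ┃
━━━━━━┃          │               ┃s.py      ┃
      ┃          │Score:         ┃          ┃
      ┃          │0              ┃━━━━━━━━━━┛
      ┃          │               ┃           
      ┃          │               ┃           
      ┃          │               ┃           
      ┃          │               ┃           
      ┃          │               ┃           


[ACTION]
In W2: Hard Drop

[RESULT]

                                             
                                             
                                             
                                             
━━━━━━━━━━━━━━━━━━━━━━━━┓                    
oban                    ┃                    
────────────────────────┨                    
██████   ┏━━━━━━━━━━━━━━━━━━━━━━━━━━━━━━━━━━┓
□    █┏━━━━━━━━━━━━━━━━━━━━━━━━━━┓          ┃
     █┃ Tetris                   ┃──────────┨
   █ █┠──────────────────────────┨          ┃
  ◎  █┃          │Next:          ┃          ┃
@    █┃          │▓▓             ┃ommit:    ┃
◎ □  █┃          │▓▓             ┃          ┃
██████┃          │               ┃_main.py  ┃
s: 0  ┃          │               ┃ig.yaml   ┃
━━━━━━┃          │               ┃s.py      ┃
      ┃          │Score:         ┃          ┃
      ┃          │0              ┃━━━━━━━━━━┛
      ┃          │               ┃           
      ┃          │               ┃           
      ┃          │               ┃           
      ┃          │               ┃           
      ┃          │               ┃           


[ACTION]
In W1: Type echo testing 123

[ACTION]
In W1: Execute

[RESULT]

                                             
                                             
                                             
                                             
━━━━━━━━━━━━━━━━━━━━━━━━┓                    
oban                    ┃                    
────────────────────────┨                    
██████   ┏━━━━━━━━━━━━━━━━━━━━━━━━━━━━━━━━━━┓
□    █┏━━━━━━━━━━━━━━━━━━━━━━━━━━┓          ┃
     █┃ Tetris                   ┃──────────┨
   █ █┠──────────────────────────┨    11609 ┃
  ◎  █┃          │Next:          ┃    15338 ┃
@    █┃          │▓▓             ┃    31424 ┃
◎ □  █┃          │▓▓             ┃          ┃
██████┃          │               ┃          ┃
s: 0  ┃          │               ┃          ┃
━━━━━━┃          │               ┃          ┃
      ┃          │Score:         ┃          ┃
      ┃          │0              ┃━━━━━━━━━━┛
      ┃          │               ┃           
      ┃          │               ┃           
      ┃          │               ┃           
      ┃          │               ┃           
      ┃          │               ┃           


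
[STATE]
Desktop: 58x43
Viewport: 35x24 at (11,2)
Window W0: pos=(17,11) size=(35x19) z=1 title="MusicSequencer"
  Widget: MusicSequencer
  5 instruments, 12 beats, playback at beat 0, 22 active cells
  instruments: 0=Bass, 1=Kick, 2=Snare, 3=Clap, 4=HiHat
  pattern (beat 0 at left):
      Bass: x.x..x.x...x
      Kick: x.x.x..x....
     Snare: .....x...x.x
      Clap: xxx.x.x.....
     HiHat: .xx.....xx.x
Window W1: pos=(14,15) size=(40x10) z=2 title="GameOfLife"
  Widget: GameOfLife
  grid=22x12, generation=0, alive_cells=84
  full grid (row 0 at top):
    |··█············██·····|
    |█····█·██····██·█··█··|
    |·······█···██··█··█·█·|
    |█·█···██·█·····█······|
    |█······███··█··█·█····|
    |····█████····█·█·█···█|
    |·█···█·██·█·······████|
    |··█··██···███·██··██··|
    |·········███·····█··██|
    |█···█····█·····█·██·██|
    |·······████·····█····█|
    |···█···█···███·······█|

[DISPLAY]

                                   
                                   
                                   
                                   
                                   
                                   
                                   
                                   
                                   
      ┏━━━━━━━━━━━━━━━━━━━━━━━━━━━━
      ┃ MusicSequencer             
      ┠────────────────────────────
      ┃      ▼12345678901          
   ┏━━━━━━━━━━━━━━━━━━━━━━━━━━━━━━━
   ┃ GameOfLife                    
   ┠───────────────────────────────
   ┃Gen: 0                         
   ┃█·█···██·█·····█······         
   ┃█······███··█··█·█····         
   ┃····█████····█·█·█···█         
   ┃·█···█·██·█·······████         
   ┃··█··██···███·██··██··         
   ┗━━━━━━━━━━━━━━━━━━━━━━━━━━━━━━━
      ┃                            


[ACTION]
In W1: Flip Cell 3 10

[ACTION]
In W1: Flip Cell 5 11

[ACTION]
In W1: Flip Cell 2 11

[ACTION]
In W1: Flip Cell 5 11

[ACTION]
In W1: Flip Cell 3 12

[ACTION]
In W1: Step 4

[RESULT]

                                   
                                   
                                   
                                   
                                   
                                   
                                   
                                   
                                   
      ┏━━━━━━━━━━━━━━━━━━━━━━━━━━━━
      ┃ MusicSequencer             
      ┠────────────────────────────
      ┃      ▼12345678901          
   ┏━━━━━━━━━━━━━━━━━━━━━━━━━━━━━━━
   ┃ GameOfLife                    
   ┠───────────────────────────────
   ┃Gen: 4                         
   ┃███····█··█···········         
   ┃········██············         
   ┃···········█··█·███···         
   ┃····███····█··█····█··         
   ┃····█·····█····██·█···         
   ┗━━━━━━━━━━━━━━━━━━━━━━━━━━━━━━━
      ┃                            


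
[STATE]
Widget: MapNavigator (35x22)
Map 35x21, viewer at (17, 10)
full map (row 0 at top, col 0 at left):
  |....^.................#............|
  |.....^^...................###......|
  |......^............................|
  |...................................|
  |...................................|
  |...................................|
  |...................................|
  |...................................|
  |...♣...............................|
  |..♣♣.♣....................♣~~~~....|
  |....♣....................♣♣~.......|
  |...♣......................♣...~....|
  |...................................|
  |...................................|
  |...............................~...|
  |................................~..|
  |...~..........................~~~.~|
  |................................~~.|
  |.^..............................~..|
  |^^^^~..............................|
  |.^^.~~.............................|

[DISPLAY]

                                   
....^.................#............
.....^^...................###......
......^............................
...................................
...................................
...................................
...................................
...................................
...♣...............................
..♣♣.♣....................♣~~~~....
....♣............@.......♣♣~.......
...♣......................♣...~....
...................................
...................................
...............................~...
................................~..
...~..........................~~~.~
................................~~.
.^..............................~..
^^^^~..............................
.^^.~~.............................


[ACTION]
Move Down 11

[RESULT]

..♣♣.♣....................♣~~~~....
....♣....................♣♣~.......
...♣......................♣...~....
...................................
...................................
...............................~...
................................~..
...~..........................~~~.~
................................~~.
.^..............................~..
^^^^~..............................
.^^.~~...........@.................
                                   
                                   
                                   
                                   
                                   
                                   
                                   
                                   
                                   
                                   


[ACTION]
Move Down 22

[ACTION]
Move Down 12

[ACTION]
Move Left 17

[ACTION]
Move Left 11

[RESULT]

                 ..♣♣.♣............
                 ....♣.............
                 ...♣..............
                 ..................
                 ..................
                 ..................
                 ..................
                 ...~..............
                 ..................
                 .^................
                 ^^^^~.............
                 @^^.~~............
                                   
                                   
                                   
                                   
                                   
                                   
                                   
                                   
                                   
                                   


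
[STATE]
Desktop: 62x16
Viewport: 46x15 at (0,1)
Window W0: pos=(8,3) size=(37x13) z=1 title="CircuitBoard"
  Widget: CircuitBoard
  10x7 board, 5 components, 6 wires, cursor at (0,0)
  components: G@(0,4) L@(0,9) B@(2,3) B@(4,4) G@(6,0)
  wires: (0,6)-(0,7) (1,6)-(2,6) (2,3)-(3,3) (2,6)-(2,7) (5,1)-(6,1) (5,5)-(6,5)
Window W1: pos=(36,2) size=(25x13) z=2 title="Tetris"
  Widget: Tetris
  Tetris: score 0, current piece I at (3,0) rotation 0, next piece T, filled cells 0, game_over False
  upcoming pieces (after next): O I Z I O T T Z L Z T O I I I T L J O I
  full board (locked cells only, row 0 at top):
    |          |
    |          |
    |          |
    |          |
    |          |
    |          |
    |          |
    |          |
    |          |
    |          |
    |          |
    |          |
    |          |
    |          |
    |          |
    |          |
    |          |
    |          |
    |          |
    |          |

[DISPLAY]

                                              
                                    ┏━━━━━━━━━
        ┏━━━━━━━━━━━━━━━━━━━━━━━━━━━┃ Tetris  
        ┃ CircuitBoard              ┠─────────
        ┠───────────────────────────┃         
        ┃   0 1 2 3 4 5 6 7 8 9     ┃         
        ┃0  [.]              G      ┃         
        ┃                           ┃         
        ┃1                          ┃         
        ┃                           ┃         
        ┃2               B          ┃         
        ┃                │          ┃         
        ┃3               ·          ┃         
        ┃                           ┗━━━━━━━━━
        ┗━━━━━━━━━━━━━━━━━━━━━━━━━━━━━━━━━━━┛ 


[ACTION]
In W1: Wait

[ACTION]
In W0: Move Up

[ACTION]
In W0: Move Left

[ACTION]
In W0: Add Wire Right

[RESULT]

                                              
                                    ┏━━━━━━━━━
        ┏━━━━━━━━━━━━━━━━━━━━━━━━━━━┃ Tetris  
        ┃ CircuitBoard              ┠─────────
        ┠───────────────────────────┃         
        ┃   0 1 2 3 4 5 6 7 8 9     ┃         
        ┃0  [.]─ ·           G      ┃         
        ┃                           ┃         
        ┃1                          ┃         
        ┃                           ┃         
        ┃2               B          ┃         
        ┃                │          ┃         
        ┃3               ·          ┃         
        ┃                           ┗━━━━━━━━━
        ┗━━━━━━━━━━━━━━━━━━━━━━━━━━━━━━━━━━━┛ 
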